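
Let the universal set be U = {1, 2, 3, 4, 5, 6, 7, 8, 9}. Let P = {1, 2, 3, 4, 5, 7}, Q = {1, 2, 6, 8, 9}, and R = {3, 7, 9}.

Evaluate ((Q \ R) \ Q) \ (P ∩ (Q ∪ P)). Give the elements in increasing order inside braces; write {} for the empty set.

{}

Q \ R = {1, 2, 6, 8}
(Q \ R) \ Q = {}
Q ∪ P = {1, 2, 3, 4, 5, 6, 7, 8, 9}
P ∩ (Q ∪ P) = {1, 2, 3, 4, 5, 7}
((Q \ R) \ Q) \ (P ∩ (Q ∪ P)) = {}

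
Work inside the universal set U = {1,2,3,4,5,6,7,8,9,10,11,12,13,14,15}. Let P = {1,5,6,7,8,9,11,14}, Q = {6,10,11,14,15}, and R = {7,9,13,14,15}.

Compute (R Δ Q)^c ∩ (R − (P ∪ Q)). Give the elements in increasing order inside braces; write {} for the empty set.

{}

R Δ Q = {6,7,9,10,11,13}
(R Δ Q)^c = {1,2,3,4,5,8,12,14,15}
P ∪ Q = {1,5,6,7,8,9,10,11,14,15}
R − (P ∪ Q) = {13}
(R Δ Q)^c ∩ (R − (P ∪ Q)) = {}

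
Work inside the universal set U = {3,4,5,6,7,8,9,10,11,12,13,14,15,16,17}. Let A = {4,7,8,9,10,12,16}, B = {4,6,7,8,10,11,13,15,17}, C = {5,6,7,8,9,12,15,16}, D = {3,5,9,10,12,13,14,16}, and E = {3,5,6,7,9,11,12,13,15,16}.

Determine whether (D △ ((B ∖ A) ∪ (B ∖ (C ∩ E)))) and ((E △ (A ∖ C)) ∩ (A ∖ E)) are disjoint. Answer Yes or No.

B ∖ A = {6,11,13,15,17}
C ∩ E = {5,6,7,9,12,15,16}
B ∖ (C ∩ E) = {4,8,10,11,13,17}
(B ∖ A) ∪ (B ∖ (C ∩ E)) = {4,6,8,10,11,13,15,17}
D △ ((B ∖ A) ∪ (B ∖ (C ∩ E))) = {3,4,5,6,8,9,11,12,14,15,16,17}
A ∖ C = {4,10}
E △ (A ∖ C) = {3,4,5,6,7,9,10,11,12,13,15,16}
A ∖ E = {4,8,10}
(E △ (A ∖ C)) ∩ (A ∖ E) = {4,10}
4 lies in both, so they are not disjoint.

No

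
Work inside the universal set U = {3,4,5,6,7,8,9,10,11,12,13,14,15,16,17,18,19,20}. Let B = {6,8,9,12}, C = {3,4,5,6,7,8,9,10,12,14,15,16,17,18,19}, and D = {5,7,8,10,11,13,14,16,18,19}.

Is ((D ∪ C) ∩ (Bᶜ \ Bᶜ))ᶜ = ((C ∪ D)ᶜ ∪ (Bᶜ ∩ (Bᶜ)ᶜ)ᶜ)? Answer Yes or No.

Yes

D ∪ C = {3,4,5,6,7,8,9,10,11,12,13,14,15,16,17,18,19}
Bᶜ = {3,4,5,7,10,11,13,14,15,16,17,18,19,20}
Bᶜ \ Bᶜ = {}
(D ∪ C) ∩ (Bᶜ \ Bᶜ) = {}
((D ∪ C) ∩ (Bᶜ \ Bᶜ))ᶜ = {3,4,5,6,7,8,9,10,11,12,13,14,15,16,17,18,19,20}
C ∪ D = {3,4,5,6,7,8,9,10,11,12,13,14,15,16,17,18,19}
(C ∪ D)ᶜ = {20}
(Bᶜ)ᶜ = {6,8,9,12}
Bᶜ ∩ (Bᶜ)ᶜ = {}
(Bᶜ ∩ (Bᶜ)ᶜ)ᶜ = {3,4,5,6,7,8,9,10,11,12,13,14,15,16,17,18,19,20}
(C ∪ D)ᶜ ∪ (Bᶜ ∩ (Bᶜ)ᶜ)ᶜ = {3,4,5,6,7,8,9,10,11,12,13,14,15,16,17,18,19,20}
Both equal {3,4,5,6,7,8,9,10,11,12,13,14,15,16,17,18,19,20}, so ((D ∪ C) ∩ (Bᶜ \ Bᶜ))ᶜ = (C ∪ D)ᶜ ∪ (Bᶜ ∩ (Bᶜ)ᶜ)ᶜ.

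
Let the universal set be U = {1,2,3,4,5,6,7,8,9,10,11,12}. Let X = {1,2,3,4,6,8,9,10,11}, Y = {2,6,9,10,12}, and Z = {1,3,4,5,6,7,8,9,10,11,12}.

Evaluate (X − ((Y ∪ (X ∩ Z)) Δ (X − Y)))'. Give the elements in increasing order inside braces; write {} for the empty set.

{2,5,6,7,9,10,12}

X ∩ Z = {1,3,4,6,8,9,10,11}
Y ∪ (X ∩ Z) = {1,2,3,4,6,8,9,10,11,12}
X − Y = {1,3,4,8,11}
(Y ∪ (X ∩ Z)) Δ (X − Y) = {2,6,9,10,12}
X − ((Y ∪ (X ∩ Z)) Δ (X − Y)) = {1,3,4,8,11}
(X − ((Y ∪ (X ∩ Z)) Δ (X − Y)))' = {2,5,6,7,9,10,12}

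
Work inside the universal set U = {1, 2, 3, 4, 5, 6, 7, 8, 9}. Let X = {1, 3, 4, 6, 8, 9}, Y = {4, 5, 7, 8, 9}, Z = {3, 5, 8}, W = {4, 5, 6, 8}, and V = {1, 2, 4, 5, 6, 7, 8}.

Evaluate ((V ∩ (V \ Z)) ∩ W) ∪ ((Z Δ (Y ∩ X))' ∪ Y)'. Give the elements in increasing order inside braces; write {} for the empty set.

{3, 4, 6}

V \ Z = {1, 2, 4, 6, 7}
V ∩ (V \ Z) = {1, 2, 4, 6, 7}
(V ∩ (V \ Z)) ∩ W = {4, 6}
Y ∩ X = {4, 8, 9}
Z Δ (Y ∩ X) = {3, 4, 5, 9}
(Z Δ (Y ∩ X))' = {1, 2, 6, 7, 8}
(Z Δ (Y ∩ X))' ∪ Y = {1, 2, 4, 5, 6, 7, 8, 9}
((Z Δ (Y ∩ X))' ∪ Y)' = {3}
((V ∩ (V \ Z)) ∩ W) ∪ ((Z Δ (Y ∩ X))' ∪ Y)' = {3, 4, 6}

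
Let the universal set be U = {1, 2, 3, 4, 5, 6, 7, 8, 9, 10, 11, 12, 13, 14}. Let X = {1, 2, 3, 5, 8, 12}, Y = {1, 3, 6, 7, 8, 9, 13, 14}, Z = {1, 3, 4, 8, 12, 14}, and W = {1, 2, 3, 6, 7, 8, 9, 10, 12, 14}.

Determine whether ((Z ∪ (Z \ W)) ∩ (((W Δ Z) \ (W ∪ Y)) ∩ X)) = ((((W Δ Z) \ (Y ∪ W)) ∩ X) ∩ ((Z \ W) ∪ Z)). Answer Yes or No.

Yes

Z \ W = {4}
Z ∪ (Z \ W) = {1, 3, 4, 8, 12, 14}
W Δ Z = {2, 4, 6, 7, 9, 10}
W ∪ Y = {1, 2, 3, 6, 7, 8, 9, 10, 12, 13, 14}
(W Δ Z) \ (W ∪ Y) = {4}
((W Δ Z) \ (W ∪ Y)) ∩ X = {}
(Z ∪ (Z \ W)) ∩ (((W Δ Z) \ (W ∪ Y)) ∩ X) = {}
Y ∪ W = {1, 2, 3, 6, 7, 8, 9, 10, 12, 13, 14}
(W Δ Z) \ (Y ∪ W) = {4}
((W Δ Z) \ (Y ∪ W)) ∩ X = {}
(Z \ W) ∪ Z = {1, 3, 4, 8, 12, 14}
(((W Δ Z) \ (Y ∪ W)) ∩ X) ∩ ((Z \ W) ∪ Z) = {}
Both equal {}, so (Z ∪ (Z \ W)) ∩ (((W Δ Z) \ (W ∪ Y)) ∩ X) = (((W Δ Z) \ (Y ∪ W)) ∩ X) ∩ ((Z \ W) ∪ Z).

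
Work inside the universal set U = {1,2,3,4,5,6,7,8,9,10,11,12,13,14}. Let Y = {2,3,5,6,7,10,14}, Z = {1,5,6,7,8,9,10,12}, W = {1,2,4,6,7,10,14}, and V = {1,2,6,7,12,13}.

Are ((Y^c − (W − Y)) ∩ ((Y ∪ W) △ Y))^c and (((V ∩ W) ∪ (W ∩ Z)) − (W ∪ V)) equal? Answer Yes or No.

Y^c = {1,4,8,9,11,12,13}
W − Y = {1,4}
Y^c − (W − Y) = {8,9,11,12,13}
Y ∪ W = {1,2,3,4,5,6,7,10,14}
(Y ∪ W) △ Y = {1,4}
(Y^c − (W − Y)) ∩ ((Y ∪ W) △ Y) = {}
((Y^c − (W − Y)) ∩ ((Y ∪ W) △ Y))^c = {1,2,3,4,5,6,7,8,9,10,11,12,13,14}
V ∩ W = {1,2,6,7}
W ∩ Z = {1,6,7,10}
(V ∩ W) ∪ (W ∩ Z) = {1,2,6,7,10}
W ∪ V = {1,2,4,6,7,10,12,13,14}
((V ∩ W) ∪ (W ∩ Z)) − (W ∪ V) = {}
1 ∈ ((Y^c − (W − Y)) ∩ ((Y ∪ W) △ Y))^c but 1 ∉ ((V ∩ W) ∪ (W ∩ Z)) − (W ∪ V), so they differ.

No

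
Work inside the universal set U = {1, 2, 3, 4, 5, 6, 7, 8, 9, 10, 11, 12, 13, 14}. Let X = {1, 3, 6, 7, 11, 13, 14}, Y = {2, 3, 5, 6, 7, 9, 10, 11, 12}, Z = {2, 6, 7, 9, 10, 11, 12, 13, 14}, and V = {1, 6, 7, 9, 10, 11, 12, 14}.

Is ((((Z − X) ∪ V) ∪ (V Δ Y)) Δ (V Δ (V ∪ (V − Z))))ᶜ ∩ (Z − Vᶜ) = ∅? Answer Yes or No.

Z − X = {2, 9, 10, 12}
(Z − X) ∪ V = {1, 2, 6, 7, 9, 10, 11, 12, 14}
V Δ Y = {1, 2, 3, 5, 14}
((Z − X) ∪ V) ∪ (V Δ Y) = {1, 2, 3, 5, 6, 7, 9, 10, 11, 12, 14}
V − Z = {1}
V ∪ (V − Z) = {1, 6, 7, 9, 10, 11, 12, 14}
V Δ (V ∪ (V − Z)) = {}
(((Z − X) ∪ V) ∪ (V Δ Y)) Δ (V Δ (V ∪ (V − Z))) = {1, 2, 3, 5, 6, 7, 9, 10, 11, 12, 14}
((((Z − X) ∪ V) ∪ (V Δ Y)) Δ (V Δ (V ∪ (V − Z))))ᶜ = {4, 8, 13}
Vᶜ = {2, 3, 4, 5, 8, 13}
Z − Vᶜ = {6, 7, 9, 10, 11, 12, 14}
{4, 8, 13} and {6, 7, 9, 10, 11, 12, 14} share no elements.

Yes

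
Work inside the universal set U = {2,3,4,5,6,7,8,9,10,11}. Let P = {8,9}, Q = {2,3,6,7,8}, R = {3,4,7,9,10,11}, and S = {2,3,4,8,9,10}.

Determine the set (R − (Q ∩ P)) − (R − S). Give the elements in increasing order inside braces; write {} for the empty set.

Q ∩ P = {8}
R − (Q ∩ P) = {3,4,7,9,10,11}
R − S = {7,11}
(R − (Q ∩ P)) − (R − S) = {3,4,9,10}

{3,4,9,10}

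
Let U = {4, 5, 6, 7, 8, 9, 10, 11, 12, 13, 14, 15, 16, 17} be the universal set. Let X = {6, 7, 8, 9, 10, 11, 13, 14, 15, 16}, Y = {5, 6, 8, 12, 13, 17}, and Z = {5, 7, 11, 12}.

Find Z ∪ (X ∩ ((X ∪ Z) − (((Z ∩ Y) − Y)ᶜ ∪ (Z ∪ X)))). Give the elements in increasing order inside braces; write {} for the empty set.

{5, 7, 11, 12}

X ∪ Z = {5, 6, 7, 8, 9, 10, 11, 12, 13, 14, 15, 16}
Z ∩ Y = {5, 12}
(Z ∩ Y) − Y = {}
((Z ∩ Y) − Y)ᶜ = {4, 5, 6, 7, 8, 9, 10, 11, 12, 13, 14, 15, 16, 17}
Z ∪ X = {5, 6, 7, 8, 9, 10, 11, 12, 13, 14, 15, 16}
((Z ∩ Y) − Y)ᶜ ∪ (Z ∪ X) = {4, 5, 6, 7, 8, 9, 10, 11, 12, 13, 14, 15, 16, 17}
(X ∪ Z) − (((Z ∩ Y) − Y)ᶜ ∪ (Z ∪ X)) = {}
X ∩ ((X ∪ Z) − (((Z ∩ Y) − Y)ᶜ ∪ (Z ∪ X))) = {}
Z ∪ (X ∩ ((X ∪ Z) − (((Z ∩ Y) − Y)ᶜ ∪ (Z ∪ X)))) = {5, 7, 11, 12}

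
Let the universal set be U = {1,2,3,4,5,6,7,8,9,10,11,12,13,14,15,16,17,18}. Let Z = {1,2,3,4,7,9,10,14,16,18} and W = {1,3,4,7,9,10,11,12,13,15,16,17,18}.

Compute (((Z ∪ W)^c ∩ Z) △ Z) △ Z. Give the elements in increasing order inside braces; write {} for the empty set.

{}

Z ∪ W = {1,2,3,4,7,9,10,11,12,13,14,15,16,17,18}
(Z ∪ W)^c = {5,6,8}
(Z ∪ W)^c ∩ Z = {}
((Z ∪ W)^c ∩ Z) △ Z = {1,2,3,4,7,9,10,14,16,18}
(((Z ∪ W)^c ∩ Z) △ Z) △ Z = {}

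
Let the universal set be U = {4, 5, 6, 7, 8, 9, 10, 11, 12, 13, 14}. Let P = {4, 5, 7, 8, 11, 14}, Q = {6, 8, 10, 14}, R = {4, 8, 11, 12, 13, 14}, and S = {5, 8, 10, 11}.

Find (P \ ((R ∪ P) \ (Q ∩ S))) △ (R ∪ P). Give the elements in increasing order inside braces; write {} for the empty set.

R ∪ P = {4, 5, 7, 8, 11, 12, 13, 14}
Q ∩ S = {8, 10}
(R ∪ P) \ (Q ∩ S) = {4, 5, 7, 11, 12, 13, 14}
P \ ((R ∪ P) \ (Q ∩ S)) = {8}
(P \ ((R ∪ P) \ (Q ∩ S))) △ (R ∪ P) = {4, 5, 7, 11, 12, 13, 14}

{4, 5, 7, 11, 12, 13, 14}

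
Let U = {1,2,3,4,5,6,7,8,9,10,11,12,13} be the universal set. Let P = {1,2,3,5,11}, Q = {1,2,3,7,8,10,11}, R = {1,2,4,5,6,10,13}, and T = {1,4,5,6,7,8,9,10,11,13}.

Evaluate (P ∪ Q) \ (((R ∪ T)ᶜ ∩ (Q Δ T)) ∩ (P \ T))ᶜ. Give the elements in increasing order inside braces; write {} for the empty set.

{3}

P ∪ Q = {1,2,3,5,7,8,10,11}
R ∪ T = {1,2,4,5,6,7,8,9,10,11,13}
(R ∪ T)ᶜ = {3,12}
Q Δ T = {2,3,4,5,6,9,13}
(R ∪ T)ᶜ ∩ (Q Δ T) = {3}
P \ T = {2,3}
((R ∪ T)ᶜ ∩ (Q Δ T)) ∩ (P \ T) = {3}
(((R ∪ T)ᶜ ∩ (Q Δ T)) ∩ (P \ T))ᶜ = {1,2,4,5,6,7,8,9,10,11,12,13}
(P ∪ Q) \ (((R ∪ T)ᶜ ∩ (Q Δ T)) ∩ (P \ T))ᶜ = {3}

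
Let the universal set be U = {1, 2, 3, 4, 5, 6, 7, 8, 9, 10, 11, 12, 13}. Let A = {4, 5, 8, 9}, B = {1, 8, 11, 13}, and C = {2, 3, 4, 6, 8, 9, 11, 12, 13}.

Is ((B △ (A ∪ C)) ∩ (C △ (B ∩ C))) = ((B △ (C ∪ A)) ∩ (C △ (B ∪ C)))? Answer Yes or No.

A ∪ C = {2, 3, 4, 5, 6, 8, 9, 11, 12, 13}
B △ (A ∪ C) = {1, 2, 3, 4, 5, 6, 9, 12}
B ∩ C = {8, 11, 13}
C △ (B ∩ C) = {2, 3, 4, 6, 9, 12}
(B △ (A ∪ C)) ∩ (C △ (B ∩ C)) = {2, 3, 4, 6, 9, 12}
C ∪ A = {2, 3, 4, 5, 6, 8, 9, 11, 12, 13}
B △ (C ∪ A) = {1, 2, 3, 4, 5, 6, 9, 12}
B ∪ C = {1, 2, 3, 4, 6, 8, 9, 11, 12, 13}
C △ (B ∪ C) = {1}
(B △ (C ∪ A)) ∩ (C △ (B ∪ C)) = {1}
1 ∈ (B △ (C ∪ A)) ∩ (C △ (B ∪ C)) but 1 ∉ (B △ (A ∪ C)) ∩ (C △ (B ∩ C)), so they differ.

No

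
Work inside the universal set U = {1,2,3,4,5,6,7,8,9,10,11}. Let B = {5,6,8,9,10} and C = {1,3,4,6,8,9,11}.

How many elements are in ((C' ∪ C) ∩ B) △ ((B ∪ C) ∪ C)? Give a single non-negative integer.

4

C' = {2,5,7,10}
C' ∪ C = {1,2,3,4,5,6,7,8,9,10,11}
(C' ∪ C) ∩ B = {5,6,8,9,10}
B ∪ C = {1,3,4,5,6,8,9,10,11}
(B ∪ C) ∪ C = {1,3,4,5,6,8,9,10,11}
((C' ∪ C) ∩ B) △ ((B ∪ C) ∪ C) = {1,3,4,11}
|((C' ∪ C) ∩ B) △ ((B ∪ C) ∪ C)| = 4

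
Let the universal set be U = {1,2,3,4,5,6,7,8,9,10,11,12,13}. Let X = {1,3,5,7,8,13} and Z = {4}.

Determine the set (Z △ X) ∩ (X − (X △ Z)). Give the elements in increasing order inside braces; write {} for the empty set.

{}

Z △ X = {1,3,4,5,7,8,13}
X △ Z = {1,3,4,5,7,8,13}
X − (X △ Z) = {}
(Z △ X) ∩ (X − (X △ Z)) = {}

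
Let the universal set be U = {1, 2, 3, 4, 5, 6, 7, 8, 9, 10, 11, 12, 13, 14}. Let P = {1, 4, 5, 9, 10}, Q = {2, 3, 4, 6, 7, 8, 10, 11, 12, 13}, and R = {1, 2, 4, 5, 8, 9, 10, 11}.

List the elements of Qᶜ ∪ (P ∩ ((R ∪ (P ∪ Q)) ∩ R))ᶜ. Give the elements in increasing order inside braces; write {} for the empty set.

{1, 2, 3, 5, 6, 7, 8, 9, 11, 12, 13, 14}

Qᶜ = {1, 5, 9, 14}
P ∪ Q = {1, 2, 3, 4, 5, 6, 7, 8, 9, 10, 11, 12, 13}
R ∪ (P ∪ Q) = {1, 2, 3, 4, 5, 6, 7, 8, 9, 10, 11, 12, 13}
(R ∪ (P ∪ Q)) ∩ R = {1, 2, 4, 5, 8, 9, 10, 11}
P ∩ ((R ∪ (P ∪ Q)) ∩ R) = {1, 4, 5, 9, 10}
(P ∩ ((R ∪ (P ∪ Q)) ∩ R))ᶜ = {2, 3, 6, 7, 8, 11, 12, 13, 14}
Qᶜ ∪ (P ∩ ((R ∪ (P ∪ Q)) ∩ R))ᶜ = {1, 2, 3, 5, 6, 7, 8, 9, 11, 12, 13, 14}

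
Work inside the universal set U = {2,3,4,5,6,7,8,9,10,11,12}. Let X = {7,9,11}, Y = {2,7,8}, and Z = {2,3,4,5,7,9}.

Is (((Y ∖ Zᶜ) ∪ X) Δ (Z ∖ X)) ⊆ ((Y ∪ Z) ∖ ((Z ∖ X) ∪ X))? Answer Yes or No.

Zᶜ = {6,8,10,11,12}
Y ∖ Zᶜ = {2,7}
(Y ∖ Zᶜ) ∪ X = {2,7,9,11}
Z ∖ X = {2,3,4,5}
((Y ∖ Zᶜ) ∪ X) Δ (Z ∖ X) = {3,4,5,7,9,11}
Y ∪ Z = {2,3,4,5,7,8,9}
(Z ∖ X) ∪ X = {2,3,4,5,7,9,11}
(Y ∪ Z) ∖ ((Z ∖ X) ∪ X) = {8}
3 ∈ ((Y ∖ Zᶜ) ∪ X) Δ (Z ∖ X) but 3 ∉ (Y ∪ Z) ∖ ((Z ∖ X) ∪ X), so the inclusion fails.

No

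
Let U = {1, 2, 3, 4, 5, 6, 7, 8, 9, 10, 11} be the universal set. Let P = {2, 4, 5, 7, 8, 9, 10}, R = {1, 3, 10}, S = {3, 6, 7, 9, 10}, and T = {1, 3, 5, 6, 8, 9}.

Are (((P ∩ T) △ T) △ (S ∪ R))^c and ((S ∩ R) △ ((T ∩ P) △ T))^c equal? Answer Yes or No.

P ∩ T = {5, 8, 9}
(P ∩ T) △ T = {1, 3, 6}
S ∪ R = {1, 3, 6, 7, 9, 10}
((P ∩ T) △ T) △ (S ∪ R) = {7, 9, 10}
(((P ∩ T) △ T) △ (S ∪ R))^c = {1, 2, 3, 4, 5, 6, 8, 11}
S ∩ R = {3, 10}
T ∩ P = {5, 8, 9}
(T ∩ P) △ T = {1, 3, 6}
(S ∩ R) △ ((T ∩ P) △ T) = {1, 6, 10}
((S ∩ R) △ ((T ∩ P) △ T))^c = {2, 3, 4, 5, 7, 8, 9, 11}
1 ∈ (((P ∩ T) △ T) △ (S ∪ R))^c but 1 ∉ ((S ∩ R) △ ((T ∩ P) △ T))^c, so they differ.

No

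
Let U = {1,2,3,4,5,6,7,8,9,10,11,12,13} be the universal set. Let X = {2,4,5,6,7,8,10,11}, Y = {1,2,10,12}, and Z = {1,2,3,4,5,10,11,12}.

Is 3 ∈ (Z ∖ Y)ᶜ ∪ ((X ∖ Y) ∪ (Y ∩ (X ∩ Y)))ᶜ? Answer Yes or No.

3 ∈ Z and 3 ∉ Y, so 3 ∈ Z ∖ Y
3 ∉ (Z ∖ Y)ᶜ since 3 ∈ (Z ∖ Y)
3 ∉ X and 3 ∉ Y, so 3 ∉ X ∖ Y
3 ∉ X and 3 ∉ Y, so 3 ∉ X ∩ Y
3 ∉ Y and 3 ∉ (X ∩ Y), so 3 ∉ Y ∩ (X ∩ Y)
3 ∉ (X ∖ Y) and 3 ∉ (Y ∩ (X ∩ Y)), so 3 ∉ (X ∖ Y) ∪ (Y ∩ (X ∩ Y))
3 ∈ ((X ∖ Y) ∪ (Y ∩ (X ∩ Y)))ᶜ since 3 ∉ ((X ∖ Y) ∪ (Y ∩ (X ∩ Y)))
3 ∉ (Z ∖ Y)ᶜ and 3 ∈ ((X ∖ Y) ∪ (Y ∩ (X ∩ Y)))ᶜ, so 3 ∈ (Z ∖ Y)ᶜ ∪ ((X ∖ Y) ∪ (Y ∩ (X ∩ Y)))ᶜ

Yes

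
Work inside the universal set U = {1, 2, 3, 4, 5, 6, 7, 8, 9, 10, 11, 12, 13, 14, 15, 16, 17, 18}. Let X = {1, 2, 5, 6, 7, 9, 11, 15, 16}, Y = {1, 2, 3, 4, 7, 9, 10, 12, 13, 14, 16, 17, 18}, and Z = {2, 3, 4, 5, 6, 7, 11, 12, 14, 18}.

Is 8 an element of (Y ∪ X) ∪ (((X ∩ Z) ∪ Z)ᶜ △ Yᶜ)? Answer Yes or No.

8 ∉ Y and 8 ∉ X, so 8 ∉ Y ∪ X
8 ∉ X and 8 ∉ Z, so 8 ∉ X ∩ Z
8 ∉ (X ∩ Z) and 8 ∉ Z, so 8 ∉ (X ∩ Z) ∪ Z
8 ∈ ((X ∩ Z) ∪ Z)ᶜ since 8 ∉ ((X ∩ Z) ∪ Z)
8 ∉ Y, so 8 ∈ Yᶜ
8 ∈ ((X ∩ Z) ∪ Z)ᶜ and 8 ∈ Yᶜ, so 8 ∉ ((X ∩ Z) ∪ Z)ᶜ △ Yᶜ
8 ∉ (Y ∪ X) and 8 ∉ (((X ∩ Z) ∪ Z)ᶜ △ Yᶜ), so 8 ∉ (Y ∪ X) ∪ (((X ∩ Z) ∪ Z)ᶜ △ Yᶜ)

No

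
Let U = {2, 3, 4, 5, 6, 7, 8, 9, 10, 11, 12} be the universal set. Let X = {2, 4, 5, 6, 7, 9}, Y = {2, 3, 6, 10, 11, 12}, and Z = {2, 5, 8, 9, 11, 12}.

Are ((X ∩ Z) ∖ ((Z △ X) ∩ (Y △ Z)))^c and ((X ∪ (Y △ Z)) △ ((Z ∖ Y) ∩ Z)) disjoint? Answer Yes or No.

No

X ∩ Z = {2, 5, 9}
Z △ X = {4, 6, 7, 8, 11, 12}
Y △ Z = {3, 5, 6, 8, 9, 10}
(Z △ X) ∩ (Y △ Z) = {6, 8}
(X ∩ Z) ∖ ((Z △ X) ∩ (Y △ Z)) = {2, 5, 9}
((X ∩ Z) ∖ ((Z △ X) ∩ (Y △ Z)))^c = {3, 4, 6, 7, 8, 10, 11, 12}
X ∪ (Y △ Z) = {2, 3, 4, 5, 6, 7, 8, 9, 10}
Z ∖ Y = {5, 8, 9}
(Z ∖ Y) ∩ Z = {5, 8, 9}
(X ∪ (Y △ Z)) △ ((Z ∖ Y) ∩ Z) = {2, 3, 4, 6, 7, 10}
3 lies in both, so they are not disjoint.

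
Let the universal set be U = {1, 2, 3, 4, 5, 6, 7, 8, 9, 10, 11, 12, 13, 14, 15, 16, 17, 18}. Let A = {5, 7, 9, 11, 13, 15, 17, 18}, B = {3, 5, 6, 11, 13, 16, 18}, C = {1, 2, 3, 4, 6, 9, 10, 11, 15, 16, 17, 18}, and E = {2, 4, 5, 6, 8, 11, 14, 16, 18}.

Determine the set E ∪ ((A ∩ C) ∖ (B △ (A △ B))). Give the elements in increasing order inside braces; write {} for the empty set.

{2, 4, 5, 6, 8, 11, 14, 16, 18}

A ∩ C = {9, 11, 15, 17, 18}
A △ B = {3, 6, 7, 9, 15, 16, 17}
B △ (A △ B) = {5, 7, 9, 11, 13, 15, 17, 18}
(A ∩ C) ∖ (B △ (A △ B)) = {}
E ∪ ((A ∩ C) ∖ (B △ (A △ B))) = {2, 4, 5, 6, 8, 11, 14, 16, 18}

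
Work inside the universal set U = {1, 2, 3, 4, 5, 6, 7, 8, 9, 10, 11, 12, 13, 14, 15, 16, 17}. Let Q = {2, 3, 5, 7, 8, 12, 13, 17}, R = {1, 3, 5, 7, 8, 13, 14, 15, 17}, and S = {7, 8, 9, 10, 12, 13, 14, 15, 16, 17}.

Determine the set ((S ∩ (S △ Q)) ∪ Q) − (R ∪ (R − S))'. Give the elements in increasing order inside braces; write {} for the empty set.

{3, 5, 7, 8, 13, 14, 15, 17}

S △ Q = {2, 3, 5, 9, 10, 14, 15, 16}
S ∩ (S △ Q) = {9, 10, 14, 15, 16}
(S ∩ (S △ Q)) ∪ Q = {2, 3, 5, 7, 8, 9, 10, 12, 13, 14, 15, 16, 17}
R − S = {1, 3, 5}
R ∪ (R − S) = {1, 3, 5, 7, 8, 13, 14, 15, 17}
(R ∪ (R − S))' = {2, 4, 6, 9, 10, 11, 12, 16}
((S ∩ (S △ Q)) ∪ Q) − (R ∪ (R − S))' = {3, 5, 7, 8, 13, 14, 15, 17}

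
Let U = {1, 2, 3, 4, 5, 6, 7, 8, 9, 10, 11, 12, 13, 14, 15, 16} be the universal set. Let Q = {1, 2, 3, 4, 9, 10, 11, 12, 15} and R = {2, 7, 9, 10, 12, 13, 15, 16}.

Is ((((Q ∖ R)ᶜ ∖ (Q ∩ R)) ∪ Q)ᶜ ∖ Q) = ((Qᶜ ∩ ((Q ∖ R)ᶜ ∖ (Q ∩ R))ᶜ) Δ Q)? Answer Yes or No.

Q ∖ R = {1, 3, 4, 11}
(Q ∖ R)ᶜ = {2, 5, 6, 7, 8, 9, 10, 12, 13, 14, 15, 16}
Q ∩ R = {2, 9, 10, 12, 15}
(Q ∖ R)ᶜ ∖ (Q ∩ R) = {5, 6, 7, 8, 13, 14, 16}
((Q ∖ R)ᶜ ∖ (Q ∩ R)) ∪ Q = {1, 2, 3, 4, 5, 6, 7, 8, 9, 10, 11, 12, 13, 14, 15, 16}
(((Q ∖ R)ᶜ ∖ (Q ∩ R)) ∪ Q)ᶜ = {}
(((Q ∖ R)ᶜ ∖ (Q ∩ R)) ∪ Q)ᶜ ∖ Q = {}
Qᶜ = {5, 6, 7, 8, 13, 14, 16}
((Q ∖ R)ᶜ ∖ (Q ∩ R))ᶜ = {1, 2, 3, 4, 9, 10, 11, 12, 15}
Qᶜ ∩ ((Q ∖ R)ᶜ ∖ (Q ∩ R))ᶜ = {}
(Qᶜ ∩ ((Q ∖ R)ᶜ ∖ (Q ∩ R))ᶜ) Δ Q = {1, 2, 3, 4, 9, 10, 11, 12, 15}
1 ∈ (Qᶜ ∩ ((Q ∖ R)ᶜ ∖ (Q ∩ R))ᶜ) Δ Q but 1 ∉ (((Q ∖ R)ᶜ ∖ (Q ∩ R)) ∪ Q)ᶜ ∖ Q, so they differ.

No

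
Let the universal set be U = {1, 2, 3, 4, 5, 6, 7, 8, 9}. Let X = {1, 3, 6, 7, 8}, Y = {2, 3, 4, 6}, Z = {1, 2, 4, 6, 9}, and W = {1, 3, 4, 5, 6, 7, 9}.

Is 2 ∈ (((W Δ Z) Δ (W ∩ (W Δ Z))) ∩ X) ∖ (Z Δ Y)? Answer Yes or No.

2 ∉ W and 2 ∈ Z, so 2 ∈ W Δ Z
2 ∉ W and 2 ∈ Z, so 2 ∈ W Δ Z
2 ∉ W and 2 ∈ (W Δ Z), so 2 ∉ W ∩ (W Δ Z)
2 ∈ (W Δ Z) and 2 ∉ (W ∩ (W Δ Z)), so 2 ∈ (W Δ Z) Δ (W ∩ (W Δ Z))
2 ∈ ((W Δ Z) Δ (W ∩ (W Δ Z))) and 2 ∉ X, so 2 ∉ ((W Δ Z) Δ (W ∩ (W Δ Z))) ∩ X
2 ∈ Z and 2 ∈ Y, so 2 ∉ Z Δ Y
2 ∉ (((W Δ Z) Δ (W ∩ (W Δ Z))) ∩ X) and 2 ∉ (Z Δ Y), so 2 ∉ (((W Δ Z) Δ (W ∩ (W Δ Z))) ∩ X) ∖ (Z Δ Y)

No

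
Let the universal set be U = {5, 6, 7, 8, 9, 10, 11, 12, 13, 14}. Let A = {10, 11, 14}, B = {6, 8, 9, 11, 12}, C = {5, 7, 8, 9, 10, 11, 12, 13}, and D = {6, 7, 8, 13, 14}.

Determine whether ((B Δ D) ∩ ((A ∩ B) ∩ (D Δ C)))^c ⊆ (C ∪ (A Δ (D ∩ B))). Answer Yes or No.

Yes

B Δ D = {7, 9, 11, 12, 13, 14}
A ∩ B = {11}
D Δ C = {5, 6, 9, 10, 11, 12, 14}
(A ∩ B) ∩ (D Δ C) = {11}
(B Δ D) ∩ ((A ∩ B) ∩ (D Δ C)) = {11}
((B Δ D) ∩ ((A ∩ B) ∩ (D Δ C)))^c = {5, 6, 7, 8, 9, 10, 12, 13, 14}
D ∩ B = {6, 8}
A Δ (D ∩ B) = {6, 8, 10, 11, 14}
C ∪ (A Δ (D ∩ B)) = {5, 6, 7, 8, 9, 10, 11, 12, 13, 14}
Every element of {5, 6, 7, 8, 9, 10, 12, 13, 14} is in {5, 6, 7, 8, 9, 10, 11, 12, 13, 14}, so ((B Δ D) ∩ ((A ∩ B) ∩ (D Δ C)))^c ⊆ C ∪ (A Δ (D ∩ B)).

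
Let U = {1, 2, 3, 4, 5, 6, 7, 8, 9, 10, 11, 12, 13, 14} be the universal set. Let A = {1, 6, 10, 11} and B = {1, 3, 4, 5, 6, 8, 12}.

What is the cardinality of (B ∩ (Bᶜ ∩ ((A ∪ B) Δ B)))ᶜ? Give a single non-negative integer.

Bᶜ = {2, 7, 9, 10, 11, 13, 14}
A ∪ B = {1, 3, 4, 5, 6, 8, 10, 11, 12}
(A ∪ B) Δ B = {10, 11}
Bᶜ ∩ ((A ∪ B) Δ B) = {10, 11}
B ∩ (Bᶜ ∩ ((A ∪ B) Δ B)) = {}
(B ∩ (Bᶜ ∩ ((A ∪ B) Δ B)))ᶜ = {1, 2, 3, 4, 5, 6, 7, 8, 9, 10, 11, 12, 13, 14}
|(B ∩ (Bᶜ ∩ ((A ∪ B) Δ B)))ᶜ| = 14

14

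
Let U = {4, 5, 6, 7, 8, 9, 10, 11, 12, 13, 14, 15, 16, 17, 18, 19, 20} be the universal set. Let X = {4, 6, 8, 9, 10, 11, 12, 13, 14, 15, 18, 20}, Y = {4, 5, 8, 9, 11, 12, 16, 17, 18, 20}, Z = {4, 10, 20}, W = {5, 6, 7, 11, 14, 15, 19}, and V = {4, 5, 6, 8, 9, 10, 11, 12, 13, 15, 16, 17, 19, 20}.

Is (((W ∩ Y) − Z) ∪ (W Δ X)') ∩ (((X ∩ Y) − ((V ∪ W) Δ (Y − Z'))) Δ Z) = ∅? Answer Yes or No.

Yes

W ∩ Y = {5, 11}
(W ∩ Y) − Z = {5, 11}
W Δ X = {4, 5, 7, 8, 9, 10, 12, 13, 18, 19, 20}
(W Δ X)' = {6, 11, 14, 15, 16, 17}
((W ∩ Y) − Z) ∪ (W Δ X)' = {5, 6, 11, 14, 15, 16, 17}
X ∩ Y = {4, 8, 9, 11, 12, 18, 20}
V ∪ W = {4, 5, 6, 7, 8, 9, 10, 11, 12, 13, 14, 15, 16, 17, 19, 20}
Z' = {5, 6, 7, 8, 9, 11, 12, 13, 14, 15, 16, 17, 18, 19}
Y − Z' = {4, 20}
(V ∪ W) Δ (Y − Z') = {5, 6, 7, 8, 9, 10, 11, 12, 13, 14, 15, 16, 17, 19}
(X ∩ Y) − ((V ∪ W) Δ (Y − Z')) = {4, 18, 20}
((X ∩ Y) − ((V ∪ W) Δ (Y − Z'))) Δ Z = {10, 18}
{5, 6, 11, 14, 15, 16, 17} and {10, 18} share no elements.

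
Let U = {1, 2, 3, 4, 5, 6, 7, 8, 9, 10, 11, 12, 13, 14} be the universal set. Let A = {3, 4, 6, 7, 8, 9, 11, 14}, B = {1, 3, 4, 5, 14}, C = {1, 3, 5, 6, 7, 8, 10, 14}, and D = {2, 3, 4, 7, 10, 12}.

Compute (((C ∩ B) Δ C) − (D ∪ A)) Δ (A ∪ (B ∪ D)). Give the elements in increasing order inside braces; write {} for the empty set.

C ∩ B = {1, 3, 5, 14}
(C ∩ B) Δ C = {6, 7, 8, 10}
D ∪ A = {2, 3, 4, 6, 7, 8, 9, 10, 11, 12, 14}
((C ∩ B) Δ C) − (D ∪ A) = {}
B ∪ D = {1, 2, 3, 4, 5, 7, 10, 12, 14}
A ∪ (B ∪ D) = {1, 2, 3, 4, 5, 6, 7, 8, 9, 10, 11, 12, 14}
(((C ∩ B) Δ C) − (D ∪ A)) Δ (A ∪ (B ∪ D)) = {1, 2, 3, 4, 5, 6, 7, 8, 9, 10, 11, 12, 14}

{1, 2, 3, 4, 5, 6, 7, 8, 9, 10, 11, 12, 14}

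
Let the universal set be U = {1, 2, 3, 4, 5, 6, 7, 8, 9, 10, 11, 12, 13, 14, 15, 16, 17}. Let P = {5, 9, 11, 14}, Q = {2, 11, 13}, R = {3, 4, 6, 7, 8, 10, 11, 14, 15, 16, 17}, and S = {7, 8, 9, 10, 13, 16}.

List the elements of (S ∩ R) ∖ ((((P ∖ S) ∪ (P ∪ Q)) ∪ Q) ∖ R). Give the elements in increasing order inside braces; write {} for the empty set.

S ∩ R = {7, 8, 10, 16}
P ∖ S = {5, 11, 14}
P ∪ Q = {2, 5, 9, 11, 13, 14}
(P ∖ S) ∪ (P ∪ Q) = {2, 5, 9, 11, 13, 14}
((P ∖ S) ∪ (P ∪ Q)) ∪ Q = {2, 5, 9, 11, 13, 14}
(((P ∖ S) ∪ (P ∪ Q)) ∪ Q) ∖ R = {2, 5, 9, 13}
(S ∩ R) ∖ ((((P ∖ S) ∪ (P ∪ Q)) ∪ Q) ∖ R) = {7, 8, 10, 16}

{7, 8, 10, 16}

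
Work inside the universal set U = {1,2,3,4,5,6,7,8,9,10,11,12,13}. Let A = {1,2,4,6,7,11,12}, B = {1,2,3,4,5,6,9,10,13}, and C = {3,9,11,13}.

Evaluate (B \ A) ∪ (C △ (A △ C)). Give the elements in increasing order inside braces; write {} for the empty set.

{1,2,3,4,5,6,7,9,10,11,12,13}

B \ A = {3,5,9,10,13}
A △ C = {1,2,3,4,6,7,9,12,13}
C △ (A △ C) = {1,2,4,6,7,11,12}
(B \ A) ∪ (C △ (A △ C)) = {1,2,3,4,5,6,7,9,10,11,12,13}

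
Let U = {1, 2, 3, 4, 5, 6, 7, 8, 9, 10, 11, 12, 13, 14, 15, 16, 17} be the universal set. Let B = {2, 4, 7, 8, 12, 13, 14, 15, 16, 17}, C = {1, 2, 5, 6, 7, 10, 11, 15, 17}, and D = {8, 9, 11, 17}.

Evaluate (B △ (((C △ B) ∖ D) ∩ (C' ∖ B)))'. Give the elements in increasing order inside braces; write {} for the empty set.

{1, 3, 5, 6, 9, 10, 11}

C △ B = {1, 4, 5, 6, 8, 10, 11, 12, 13, 14, 16}
(C △ B) ∖ D = {1, 4, 5, 6, 10, 12, 13, 14, 16}
C' = {3, 4, 8, 9, 12, 13, 14, 16}
C' ∖ B = {3, 9}
((C △ B) ∖ D) ∩ (C' ∖ B) = {}
B △ (((C △ B) ∖ D) ∩ (C' ∖ B)) = {2, 4, 7, 8, 12, 13, 14, 15, 16, 17}
(B △ (((C △ B) ∖ D) ∩ (C' ∖ B)))' = {1, 3, 5, 6, 9, 10, 11}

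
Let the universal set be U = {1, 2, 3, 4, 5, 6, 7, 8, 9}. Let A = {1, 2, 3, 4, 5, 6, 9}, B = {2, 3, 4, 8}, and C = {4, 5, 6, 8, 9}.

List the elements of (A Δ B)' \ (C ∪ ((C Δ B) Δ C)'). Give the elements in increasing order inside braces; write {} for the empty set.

A Δ B = {1, 5, 6, 8, 9}
(A Δ B)' = {2, 3, 4, 7}
C Δ B = {2, 3, 5, 6, 9}
(C Δ B) Δ C = {2, 3, 4, 8}
((C Δ B) Δ C)' = {1, 5, 6, 7, 9}
C ∪ ((C Δ B) Δ C)' = {1, 4, 5, 6, 7, 8, 9}
(A Δ B)' \ (C ∪ ((C Δ B) Δ C)') = {2, 3}

{2, 3}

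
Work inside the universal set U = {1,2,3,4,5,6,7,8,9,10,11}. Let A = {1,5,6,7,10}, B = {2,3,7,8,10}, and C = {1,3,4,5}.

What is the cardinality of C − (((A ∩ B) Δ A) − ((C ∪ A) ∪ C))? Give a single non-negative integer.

A ∩ B = {7,10}
(A ∩ B) Δ A = {1,5,6}
C ∪ A = {1,3,4,5,6,7,10}
(C ∪ A) ∪ C = {1,3,4,5,6,7,10}
((A ∩ B) Δ A) − ((C ∪ A) ∪ C) = {}
C − (((A ∩ B) Δ A) − ((C ∪ A) ∪ C)) = {1,3,4,5}
|C − (((A ∩ B) Δ A) − ((C ∪ A) ∪ C))| = 4

4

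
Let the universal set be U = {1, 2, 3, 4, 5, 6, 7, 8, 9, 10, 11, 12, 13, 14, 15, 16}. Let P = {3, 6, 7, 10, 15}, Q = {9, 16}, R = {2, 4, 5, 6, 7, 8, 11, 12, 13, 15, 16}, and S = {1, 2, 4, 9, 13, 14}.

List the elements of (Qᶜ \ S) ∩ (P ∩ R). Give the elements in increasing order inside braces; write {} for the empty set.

{6, 7, 15}

Qᶜ = {1, 2, 3, 4, 5, 6, 7, 8, 10, 11, 12, 13, 14, 15}
Qᶜ \ S = {3, 5, 6, 7, 8, 10, 11, 12, 15}
P ∩ R = {6, 7, 15}
(Qᶜ \ S) ∩ (P ∩ R) = {6, 7, 15}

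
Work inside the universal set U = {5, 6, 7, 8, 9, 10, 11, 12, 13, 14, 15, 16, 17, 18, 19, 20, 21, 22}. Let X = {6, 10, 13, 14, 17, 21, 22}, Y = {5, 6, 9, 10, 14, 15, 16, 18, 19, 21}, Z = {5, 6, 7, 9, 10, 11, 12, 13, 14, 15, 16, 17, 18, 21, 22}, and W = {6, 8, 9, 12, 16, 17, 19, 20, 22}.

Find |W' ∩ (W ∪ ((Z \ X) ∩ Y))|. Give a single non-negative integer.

W' = {5, 7, 10, 11, 13, 14, 15, 18, 21}
Z \ X = {5, 7, 9, 11, 12, 15, 16, 18}
(Z \ X) ∩ Y = {5, 9, 15, 16, 18}
W ∪ ((Z \ X) ∩ Y) = {5, 6, 8, 9, 12, 15, 16, 17, 18, 19, 20, 22}
W' ∩ (W ∪ ((Z \ X) ∩ Y)) = {5, 15, 18}
|W' ∩ (W ∪ ((Z \ X) ∩ Y))| = 3

3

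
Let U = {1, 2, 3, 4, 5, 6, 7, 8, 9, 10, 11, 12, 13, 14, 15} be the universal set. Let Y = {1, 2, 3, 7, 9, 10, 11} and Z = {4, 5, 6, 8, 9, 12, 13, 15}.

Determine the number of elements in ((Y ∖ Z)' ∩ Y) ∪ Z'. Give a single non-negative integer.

8

Y ∖ Z = {1, 2, 3, 7, 10, 11}
(Y ∖ Z)' = {4, 5, 6, 8, 9, 12, 13, 14, 15}
(Y ∖ Z)' ∩ Y = {9}
Z' = {1, 2, 3, 7, 10, 11, 14}
((Y ∖ Z)' ∩ Y) ∪ Z' = {1, 2, 3, 7, 9, 10, 11, 14}
|((Y ∖ Z)' ∩ Y) ∪ Z'| = 8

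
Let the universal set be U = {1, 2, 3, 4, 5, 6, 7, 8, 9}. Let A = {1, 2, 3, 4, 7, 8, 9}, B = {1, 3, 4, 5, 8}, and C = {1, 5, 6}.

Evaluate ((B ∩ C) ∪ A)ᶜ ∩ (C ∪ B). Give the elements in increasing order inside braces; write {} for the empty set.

B ∩ C = {1, 5}
(B ∩ C) ∪ A = {1, 2, 3, 4, 5, 7, 8, 9}
((B ∩ C) ∪ A)ᶜ = {6}
C ∪ B = {1, 3, 4, 5, 6, 8}
((B ∩ C) ∪ A)ᶜ ∩ (C ∪ B) = {6}

{6}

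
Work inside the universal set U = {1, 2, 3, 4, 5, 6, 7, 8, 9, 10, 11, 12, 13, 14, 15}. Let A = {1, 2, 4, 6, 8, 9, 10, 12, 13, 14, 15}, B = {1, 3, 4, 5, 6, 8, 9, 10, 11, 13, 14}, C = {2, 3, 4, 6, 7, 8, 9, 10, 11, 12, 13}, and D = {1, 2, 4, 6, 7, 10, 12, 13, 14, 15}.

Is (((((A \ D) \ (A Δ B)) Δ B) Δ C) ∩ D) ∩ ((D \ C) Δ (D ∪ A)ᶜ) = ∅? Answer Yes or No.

No

A \ D = {8, 9}
A Δ B = {2, 3, 5, 11, 12, 15}
(A \ D) \ (A Δ B) = {8, 9}
((A \ D) \ (A Δ B)) Δ B = {1, 3, 4, 5, 6, 10, 11, 13, 14}
(((A \ D) \ (A Δ B)) Δ B) Δ C = {1, 2, 5, 7, 8, 9, 12, 14}
((((A \ D) \ (A Δ B)) Δ B) Δ C) ∩ D = {1, 2, 7, 12, 14}
D \ C = {1, 14, 15}
D ∪ A = {1, 2, 4, 6, 7, 8, 9, 10, 12, 13, 14, 15}
(D ∪ A)ᶜ = {3, 5, 11}
(D \ C) Δ (D ∪ A)ᶜ = {1, 3, 5, 11, 14, 15}
1 lies in both, so they are not disjoint.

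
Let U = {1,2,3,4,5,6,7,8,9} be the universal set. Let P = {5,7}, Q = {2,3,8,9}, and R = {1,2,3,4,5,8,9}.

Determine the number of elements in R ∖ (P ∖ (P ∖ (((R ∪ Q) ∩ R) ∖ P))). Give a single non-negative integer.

7

R ∪ Q = {1,2,3,4,5,8,9}
(R ∪ Q) ∩ R = {1,2,3,4,5,8,9}
((R ∪ Q) ∩ R) ∖ P = {1,2,3,4,8,9}
P ∖ (((R ∪ Q) ∩ R) ∖ P) = {5,7}
P ∖ (P ∖ (((R ∪ Q) ∩ R) ∖ P)) = {}
R ∖ (P ∖ (P ∖ (((R ∪ Q) ∩ R) ∖ P))) = {1,2,3,4,5,8,9}
|R ∖ (P ∖ (P ∖ (((R ∪ Q) ∩ R) ∖ P)))| = 7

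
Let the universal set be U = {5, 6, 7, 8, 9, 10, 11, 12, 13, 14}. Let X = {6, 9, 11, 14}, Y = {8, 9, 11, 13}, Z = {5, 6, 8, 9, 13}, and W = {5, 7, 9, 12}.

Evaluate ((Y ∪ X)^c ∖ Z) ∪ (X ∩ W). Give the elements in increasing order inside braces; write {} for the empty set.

Y ∪ X = {6, 8, 9, 11, 13, 14}
(Y ∪ X)^c = {5, 7, 10, 12}
(Y ∪ X)^c ∖ Z = {7, 10, 12}
X ∩ W = {9}
((Y ∪ X)^c ∖ Z) ∪ (X ∩ W) = {7, 9, 10, 12}

{7, 9, 10, 12}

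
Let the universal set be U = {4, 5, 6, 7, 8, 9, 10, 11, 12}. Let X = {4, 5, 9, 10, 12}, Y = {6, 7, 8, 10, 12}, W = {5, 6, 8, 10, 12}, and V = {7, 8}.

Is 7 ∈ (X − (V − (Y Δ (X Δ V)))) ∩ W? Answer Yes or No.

No

7 ∉ X and 7 ∈ V, so 7 ∈ X Δ V
7 ∈ Y and 7 ∈ (X Δ V), so 7 ∉ Y Δ (X Δ V)
7 ∈ V and 7 ∉ (Y Δ (X Δ V)), so 7 ∈ V − (Y Δ (X Δ V))
7 ∉ X and 7 ∈ (V − (Y Δ (X Δ V))), so 7 ∉ X − (V − (Y Δ (X Δ V)))
7 ∉ (X − (V − (Y Δ (X Δ V)))) and 7 ∉ W, so 7 ∉ (X − (V − (Y Δ (X Δ V)))) ∩ W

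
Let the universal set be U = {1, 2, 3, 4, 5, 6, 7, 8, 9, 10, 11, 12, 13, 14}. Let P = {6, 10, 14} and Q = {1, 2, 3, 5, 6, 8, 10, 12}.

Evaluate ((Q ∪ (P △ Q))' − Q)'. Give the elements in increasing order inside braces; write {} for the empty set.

{1, 2, 3, 5, 6, 8, 10, 12, 14}

P △ Q = {1, 2, 3, 5, 8, 12, 14}
Q ∪ (P △ Q) = {1, 2, 3, 5, 6, 8, 10, 12, 14}
(Q ∪ (P △ Q))' = {4, 7, 9, 11, 13}
(Q ∪ (P △ Q))' − Q = {4, 7, 9, 11, 13}
((Q ∪ (P △ Q))' − Q)' = {1, 2, 3, 5, 6, 8, 10, 12, 14}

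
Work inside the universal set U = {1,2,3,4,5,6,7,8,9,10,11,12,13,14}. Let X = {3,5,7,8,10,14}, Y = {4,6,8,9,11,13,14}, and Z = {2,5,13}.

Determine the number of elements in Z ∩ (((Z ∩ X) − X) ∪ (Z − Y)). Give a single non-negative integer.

Z ∩ X = {5}
(Z ∩ X) − X = {}
Z − Y = {2,5}
((Z ∩ X) − X) ∪ (Z − Y) = {2,5}
Z ∩ (((Z ∩ X) − X) ∪ (Z − Y)) = {2,5}
|Z ∩ (((Z ∩ X) − X) ∪ (Z − Y))| = 2

2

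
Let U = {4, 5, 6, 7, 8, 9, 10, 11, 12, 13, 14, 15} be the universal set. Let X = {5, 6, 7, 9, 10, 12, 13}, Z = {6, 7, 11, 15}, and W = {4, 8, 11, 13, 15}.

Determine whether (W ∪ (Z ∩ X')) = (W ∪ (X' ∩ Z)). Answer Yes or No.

Yes

X' = {4, 8, 11, 14, 15}
Z ∩ X' = {11, 15}
W ∪ (Z ∩ X') = {4, 8, 11, 13, 15}
X' ∩ Z = {11, 15}
W ∪ (X' ∩ Z) = {4, 8, 11, 13, 15}
Both equal {4, 8, 11, 13, 15}, so W ∪ (Z ∩ X') = W ∪ (X' ∩ Z).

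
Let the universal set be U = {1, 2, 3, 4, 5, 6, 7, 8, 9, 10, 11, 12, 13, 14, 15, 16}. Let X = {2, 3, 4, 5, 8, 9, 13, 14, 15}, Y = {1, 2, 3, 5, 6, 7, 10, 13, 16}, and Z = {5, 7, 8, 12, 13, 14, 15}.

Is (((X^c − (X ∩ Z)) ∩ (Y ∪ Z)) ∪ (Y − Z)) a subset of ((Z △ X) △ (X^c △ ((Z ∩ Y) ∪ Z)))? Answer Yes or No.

X^c = {1, 6, 7, 10, 11, 12, 16}
X ∩ Z = {5, 8, 13, 14, 15}
X^c − (X ∩ Z) = {1, 6, 7, 10, 11, 12, 16}
Y ∪ Z = {1, 2, 3, 5, 6, 7, 8, 10, 12, 13, 14, 15, 16}
(X^c − (X ∩ Z)) ∩ (Y ∪ Z) = {1, 6, 7, 10, 12, 16}
Y − Z = {1, 2, 3, 6, 10, 16}
((X^c − (X ∩ Z)) ∩ (Y ∪ Z)) ∪ (Y − Z) = {1, 2, 3, 6, 7, 10, 12, 16}
Z △ X = {2, 3, 4, 7, 9, 12}
Z ∩ Y = {5, 7, 13}
(Z ∩ Y) ∪ Z = {5, 7, 8, 12, 13, 14, 15}
X^c △ ((Z ∩ Y) ∪ Z) = {1, 5, 6, 8, 10, 11, 13, 14, 15, 16}
(Z △ X) △ (X^c △ ((Z ∩ Y) ∪ Z)) = {1, 2, 3, 4, 5, 6, 7, 8, 9, 10, 11, 12, 13, 14, 15, 16}
Every element of {1, 2, 3, 6, 7, 10, 12, 16} is in {1, 2, 3, 4, 5, 6, 7, 8, 9, 10, 11, 12, 13, 14, 15, 16}, so ((X^c − (X ∩ Z)) ∩ (Y ∪ Z)) ∪ (Y − Z) ⊆ (Z △ X) △ (X^c △ ((Z ∩ Y) ∪ Z)).

Yes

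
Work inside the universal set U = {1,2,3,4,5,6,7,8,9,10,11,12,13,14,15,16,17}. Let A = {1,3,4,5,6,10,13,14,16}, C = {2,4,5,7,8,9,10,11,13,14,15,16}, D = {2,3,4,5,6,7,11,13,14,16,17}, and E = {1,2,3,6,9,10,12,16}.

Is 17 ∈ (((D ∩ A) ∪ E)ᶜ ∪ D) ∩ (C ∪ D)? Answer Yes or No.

Yes

17 ∈ D and 17 ∉ A, so 17 ∉ D ∩ A
17 ∉ (D ∩ A) and 17 ∉ E, so 17 ∉ (D ∩ A) ∪ E
17 ∈ ((D ∩ A) ∪ E)ᶜ since 17 ∉ ((D ∩ A) ∪ E)
17 ∈ ((D ∩ A) ∪ E)ᶜ and 17 ∈ D, so 17 ∈ ((D ∩ A) ∪ E)ᶜ ∪ D
17 ∉ C and 17 ∈ D, so 17 ∈ C ∪ D
17 ∈ (((D ∩ A) ∪ E)ᶜ ∪ D) and 17 ∈ (C ∪ D), so 17 ∈ (((D ∩ A) ∪ E)ᶜ ∪ D) ∩ (C ∪ D)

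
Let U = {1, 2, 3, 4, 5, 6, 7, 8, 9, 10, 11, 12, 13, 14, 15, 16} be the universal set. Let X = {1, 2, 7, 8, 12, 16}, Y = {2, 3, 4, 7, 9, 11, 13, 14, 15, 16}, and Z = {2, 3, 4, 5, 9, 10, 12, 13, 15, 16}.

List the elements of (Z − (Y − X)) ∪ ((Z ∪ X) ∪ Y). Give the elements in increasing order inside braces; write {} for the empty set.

Y − X = {3, 4, 9, 11, 13, 14, 15}
Z − (Y − X) = {2, 5, 10, 12, 16}
Z ∪ X = {1, 2, 3, 4, 5, 7, 8, 9, 10, 12, 13, 15, 16}
(Z ∪ X) ∪ Y = {1, 2, 3, 4, 5, 7, 8, 9, 10, 11, 12, 13, 14, 15, 16}
(Z − (Y − X)) ∪ ((Z ∪ X) ∪ Y) = {1, 2, 3, 4, 5, 7, 8, 9, 10, 11, 12, 13, 14, 15, 16}

{1, 2, 3, 4, 5, 7, 8, 9, 10, 11, 12, 13, 14, 15, 16}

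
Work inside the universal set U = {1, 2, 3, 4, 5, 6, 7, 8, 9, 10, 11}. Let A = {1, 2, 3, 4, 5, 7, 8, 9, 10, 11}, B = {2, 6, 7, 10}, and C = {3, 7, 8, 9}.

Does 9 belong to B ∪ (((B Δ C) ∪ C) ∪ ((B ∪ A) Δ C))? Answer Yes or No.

9 ∉ B and 9 ∈ C, so 9 ∈ B Δ C
9 ∈ (B Δ C) and 9 ∈ C, so 9 ∈ (B Δ C) ∪ C
9 ∉ B and 9 ∈ A, so 9 ∈ B ∪ A
9 ∈ (B ∪ A) and 9 ∈ C, so 9 ∉ (B ∪ A) Δ C
9 ∈ ((B Δ C) ∪ C) and 9 ∉ ((B ∪ A) Δ C), so 9 ∈ ((B Δ C) ∪ C) ∪ ((B ∪ A) Δ C)
9 ∉ B and 9 ∈ (((B Δ C) ∪ C) ∪ ((B ∪ A) Δ C)), so 9 ∈ B ∪ (((B Δ C) ∪ C) ∪ ((B ∪ A) Δ C))

Yes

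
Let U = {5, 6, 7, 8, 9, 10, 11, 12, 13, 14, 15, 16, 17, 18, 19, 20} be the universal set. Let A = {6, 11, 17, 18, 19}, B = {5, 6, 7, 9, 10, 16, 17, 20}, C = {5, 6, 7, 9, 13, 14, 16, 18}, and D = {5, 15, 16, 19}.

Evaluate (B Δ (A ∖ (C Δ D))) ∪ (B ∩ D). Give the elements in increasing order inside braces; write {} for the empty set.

{5, 6, 7, 9, 10, 11, 16, 20}

C Δ D = {6, 7, 9, 13, 14, 15, 18, 19}
A ∖ (C Δ D) = {11, 17}
B Δ (A ∖ (C Δ D)) = {5, 6, 7, 9, 10, 11, 16, 20}
B ∩ D = {5, 16}
(B Δ (A ∖ (C Δ D))) ∪ (B ∩ D) = {5, 6, 7, 9, 10, 11, 16, 20}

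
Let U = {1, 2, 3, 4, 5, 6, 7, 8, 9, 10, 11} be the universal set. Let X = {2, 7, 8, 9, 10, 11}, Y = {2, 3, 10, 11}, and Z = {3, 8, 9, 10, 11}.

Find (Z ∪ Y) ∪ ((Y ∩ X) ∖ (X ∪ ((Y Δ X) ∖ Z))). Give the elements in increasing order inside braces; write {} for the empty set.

Z ∪ Y = {2, 3, 8, 9, 10, 11}
Y ∩ X = {2, 10, 11}
Y Δ X = {3, 7, 8, 9}
(Y Δ X) ∖ Z = {7}
X ∪ ((Y Δ X) ∖ Z) = {2, 7, 8, 9, 10, 11}
(Y ∩ X) ∖ (X ∪ ((Y Δ X) ∖ Z)) = {}
(Z ∪ Y) ∪ ((Y ∩ X) ∖ (X ∪ ((Y Δ X) ∖ Z))) = {2, 3, 8, 9, 10, 11}

{2, 3, 8, 9, 10, 11}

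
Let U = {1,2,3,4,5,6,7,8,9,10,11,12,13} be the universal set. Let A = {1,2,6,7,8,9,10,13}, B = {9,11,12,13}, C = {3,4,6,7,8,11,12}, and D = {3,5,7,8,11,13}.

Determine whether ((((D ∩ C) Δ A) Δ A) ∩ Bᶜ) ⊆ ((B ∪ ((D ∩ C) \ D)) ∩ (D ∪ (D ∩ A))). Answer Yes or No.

D ∩ C = {3,7,8,11}
(D ∩ C) Δ A = {1,2,3,6,9,10,11,13}
((D ∩ C) Δ A) Δ A = {3,7,8,11}
Bᶜ = {1,2,3,4,5,6,7,8,10}
(((D ∩ C) Δ A) Δ A) ∩ Bᶜ = {3,7,8}
(D ∩ C) \ D = {}
B ∪ ((D ∩ C) \ D) = {9,11,12,13}
D ∩ A = {7,8,13}
D ∪ (D ∩ A) = {3,5,7,8,11,13}
(B ∪ ((D ∩ C) \ D)) ∩ (D ∪ (D ∩ A)) = {11,13}
3 ∈ (((D ∩ C) Δ A) Δ A) ∩ Bᶜ but 3 ∉ (B ∪ ((D ∩ C) \ D)) ∩ (D ∪ (D ∩ A)), so the inclusion fails.

No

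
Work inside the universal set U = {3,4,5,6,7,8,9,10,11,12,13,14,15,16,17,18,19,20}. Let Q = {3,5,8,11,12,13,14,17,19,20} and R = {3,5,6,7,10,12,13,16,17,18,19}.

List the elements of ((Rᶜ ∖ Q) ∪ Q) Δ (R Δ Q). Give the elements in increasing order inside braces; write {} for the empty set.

{3,4,5,6,7,9,10,12,13,15,16,17,18,19}

Rᶜ = {4,8,9,11,14,15,20}
Rᶜ ∖ Q = {4,9,15}
(Rᶜ ∖ Q) ∪ Q = {3,4,5,8,9,11,12,13,14,15,17,19,20}
R Δ Q = {6,7,8,10,11,14,16,18,20}
((Rᶜ ∖ Q) ∪ Q) Δ (R Δ Q) = {3,4,5,6,7,9,10,12,13,15,16,17,18,19}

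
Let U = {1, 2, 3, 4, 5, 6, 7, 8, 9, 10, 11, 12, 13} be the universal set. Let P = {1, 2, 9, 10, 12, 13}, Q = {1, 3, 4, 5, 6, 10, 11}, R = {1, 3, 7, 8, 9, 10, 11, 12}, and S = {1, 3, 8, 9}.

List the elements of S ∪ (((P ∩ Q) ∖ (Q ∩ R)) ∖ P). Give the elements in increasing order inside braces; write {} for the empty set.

P ∩ Q = {1, 10}
Q ∩ R = {1, 3, 10, 11}
(P ∩ Q) ∖ (Q ∩ R) = {}
((P ∩ Q) ∖ (Q ∩ R)) ∖ P = {}
S ∪ (((P ∩ Q) ∖ (Q ∩ R)) ∖ P) = {1, 3, 8, 9}

{1, 3, 8, 9}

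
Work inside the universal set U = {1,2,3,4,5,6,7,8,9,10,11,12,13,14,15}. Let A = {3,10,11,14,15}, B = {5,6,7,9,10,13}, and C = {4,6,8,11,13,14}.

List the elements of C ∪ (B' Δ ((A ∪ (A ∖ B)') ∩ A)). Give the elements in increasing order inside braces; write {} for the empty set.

B' = {1,2,3,4,8,11,12,14,15}
A ∖ B = {3,11,14,15}
(A ∖ B)' = {1,2,4,5,6,7,8,9,10,12,13}
A ∪ (A ∖ B)' = {1,2,3,4,5,6,7,8,9,10,11,12,13,14,15}
(A ∪ (A ∖ B)') ∩ A = {3,10,11,14,15}
B' Δ ((A ∪ (A ∖ B)') ∩ A) = {1,2,4,8,10,12}
C ∪ (B' Δ ((A ∪ (A ∖ B)') ∩ A)) = {1,2,4,6,8,10,11,12,13,14}

{1,2,4,6,8,10,11,12,13,14}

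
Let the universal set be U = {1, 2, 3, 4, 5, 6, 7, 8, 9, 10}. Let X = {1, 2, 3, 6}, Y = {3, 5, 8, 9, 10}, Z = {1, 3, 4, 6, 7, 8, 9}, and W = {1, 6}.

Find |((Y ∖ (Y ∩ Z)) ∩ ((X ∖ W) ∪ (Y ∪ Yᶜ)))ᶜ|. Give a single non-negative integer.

Y ∩ Z = {3, 8, 9}
Y ∖ (Y ∩ Z) = {5, 10}
X ∖ W = {2, 3}
Yᶜ = {1, 2, 4, 6, 7}
Y ∪ Yᶜ = {1, 2, 3, 4, 5, 6, 7, 8, 9, 10}
(X ∖ W) ∪ (Y ∪ Yᶜ) = {1, 2, 3, 4, 5, 6, 7, 8, 9, 10}
(Y ∖ (Y ∩ Z)) ∩ ((X ∖ W) ∪ (Y ∪ Yᶜ)) = {5, 10}
((Y ∖ (Y ∩ Z)) ∩ ((X ∖ W) ∪ (Y ∪ Yᶜ)))ᶜ = {1, 2, 3, 4, 6, 7, 8, 9}
|((Y ∖ (Y ∩ Z)) ∩ ((X ∖ W) ∪ (Y ∪ Yᶜ)))ᶜ| = 8

8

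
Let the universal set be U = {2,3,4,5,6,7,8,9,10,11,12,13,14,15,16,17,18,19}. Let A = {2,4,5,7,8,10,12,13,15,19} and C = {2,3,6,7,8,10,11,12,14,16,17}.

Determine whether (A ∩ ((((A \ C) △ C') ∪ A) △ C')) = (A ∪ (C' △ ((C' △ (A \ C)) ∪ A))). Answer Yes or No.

No

A \ C = {4,5,13,15,19}
C' = {4,5,9,13,15,18,19}
(A \ C) △ C' = {9,18}
((A \ C) △ C') ∪ A = {2,4,5,7,8,9,10,12,13,15,18,19}
(((A \ C) △ C') ∪ A) △ C' = {2,7,8,10,12}
A ∩ ((((A \ C) △ C') ∪ A) △ C') = {2,7,8,10,12}
C' △ (A \ C) = {9,18}
(C' △ (A \ C)) ∪ A = {2,4,5,7,8,9,10,12,13,15,18,19}
C' △ ((C' △ (A \ C)) ∪ A) = {2,7,8,10,12}
A ∪ (C' △ ((C' △ (A \ C)) ∪ A)) = {2,4,5,7,8,10,12,13,15,19}
4 ∈ A ∪ (C' △ ((C' △ (A \ C)) ∪ A)) but 4 ∉ A ∩ ((((A \ C) △ C') ∪ A) △ C'), so they differ.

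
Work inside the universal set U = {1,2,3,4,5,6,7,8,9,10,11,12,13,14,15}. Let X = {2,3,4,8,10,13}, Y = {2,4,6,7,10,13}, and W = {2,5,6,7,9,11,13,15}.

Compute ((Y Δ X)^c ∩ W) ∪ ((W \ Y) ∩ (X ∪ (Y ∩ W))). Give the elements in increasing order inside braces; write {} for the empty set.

Y Δ X = {3,6,7,8}
(Y Δ X)^c = {1,2,4,5,9,10,11,12,13,14,15}
(Y Δ X)^c ∩ W = {2,5,9,11,13,15}
W \ Y = {5,9,11,15}
Y ∩ W = {2,6,7,13}
X ∪ (Y ∩ W) = {2,3,4,6,7,8,10,13}
(W \ Y) ∩ (X ∪ (Y ∩ W)) = {}
((Y Δ X)^c ∩ W) ∪ ((W \ Y) ∩ (X ∪ (Y ∩ W))) = {2,5,9,11,13,15}

{2,5,9,11,13,15}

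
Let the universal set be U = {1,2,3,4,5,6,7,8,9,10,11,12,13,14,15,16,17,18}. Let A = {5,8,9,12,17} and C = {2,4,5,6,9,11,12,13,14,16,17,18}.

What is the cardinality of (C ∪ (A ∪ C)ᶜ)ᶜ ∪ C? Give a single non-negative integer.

A ∪ C = {2,4,5,6,8,9,11,12,13,14,16,17,18}
(A ∪ C)ᶜ = {1,3,7,10,15}
C ∪ (A ∪ C)ᶜ = {1,2,3,4,5,6,7,9,10,11,12,13,14,15,16,17,18}
(C ∪ (A ∪ C)ᶜ)ᶜ = {8}
(C ∪ (A ∪ C)ᶜ)ᶜ ∪ C = {2,4,5,6,8,9,11,12,13,14,16,17,18}
|(C ∪ (A ∪ C)ᶜ)ᶜ ∪ C| = 13

13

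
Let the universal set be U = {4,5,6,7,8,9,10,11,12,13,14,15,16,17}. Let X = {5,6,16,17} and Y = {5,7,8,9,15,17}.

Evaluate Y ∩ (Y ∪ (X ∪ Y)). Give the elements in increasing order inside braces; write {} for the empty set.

{5,7,8,9,15,17}

X ∪ Y = {5,6,7,8,9,15,16,17}
Y ∪ (X ∪ Y) = {5,6,7,8,9,15,16,17}
Y ∩ (Y ∪ (X ∪ Y)) = {5,7,8,9,15,17}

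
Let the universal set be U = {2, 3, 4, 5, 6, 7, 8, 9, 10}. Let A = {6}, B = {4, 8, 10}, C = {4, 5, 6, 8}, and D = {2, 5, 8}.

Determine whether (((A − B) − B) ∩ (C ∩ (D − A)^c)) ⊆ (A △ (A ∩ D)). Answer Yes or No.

Yes

A − B = {6}
(A − B) − B = {6}
D − A = {2, 5, 8}
(D − A)^c = {3, 4, 6, 7, 9, 10}
C ∩ (D − A)^c = {4, 6}
((A − B) − B) ∩ (C ∩ (D − A)^c) = {6}
A ∩ D = {}
A △ (A ∩ D) = {6}
Every element of {6} is in {6}, so ((A − B) − B) ∩ (C ∩ (D − A)^c) ⊆ A △ (A ∩ D).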